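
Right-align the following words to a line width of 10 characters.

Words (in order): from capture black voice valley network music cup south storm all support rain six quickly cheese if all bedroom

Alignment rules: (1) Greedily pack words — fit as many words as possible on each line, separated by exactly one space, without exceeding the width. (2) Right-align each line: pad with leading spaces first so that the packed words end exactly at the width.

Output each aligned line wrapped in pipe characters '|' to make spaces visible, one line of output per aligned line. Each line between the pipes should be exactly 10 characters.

Answer: |      from|
|   capture|
|     black|
|     voice|
|    valley|
|   network|
| music cup|
|     south|
| storm all|
|   support|
|  rain six|
|   quickly|
| cheese if|
|       all|
|   bedroom|

Derivation:
Line 1: ['from'] (min_width=4, slack=6)
Line 2: ['capture'] (min_width=7, slack=3)
Line 3: ['black'] (min_width=5, slack=5)
Line 4: ['voice'] (min_width=5, slack=5)
Line 5: ['valley'] (min_width=6, slack=4)
Line 6: ['network'] (min_width=7, slack=3)
Line 7: ['music', 'cup'] (min_width=9, slack=1)
Line 8: ['south'] (min_width=5, slack=5)
Line 9: ['storm', 'all'] (min_width=9, slack=1)
Line 10: ['support'] (min_width=7, slack=3)
Line 11: ['rain', 'six'] (min_width=8, slack=2)
Line 12: ['quickly'] (min_width=7, slack=3)
Line 13: ['cheese', 'if'] (min_width=9, slack=1)
Line 14: ['all'] (min_width=3, slack=7)
Line 15: ['bedroom'] (min_width=7, slack=3)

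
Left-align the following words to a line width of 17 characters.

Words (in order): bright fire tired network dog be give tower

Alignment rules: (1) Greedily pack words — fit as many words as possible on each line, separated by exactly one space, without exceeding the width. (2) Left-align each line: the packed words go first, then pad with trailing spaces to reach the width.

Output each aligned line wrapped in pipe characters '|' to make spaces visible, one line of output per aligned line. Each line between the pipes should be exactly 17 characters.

Answer: |bright fire tired|
|network dog be   |
|give tower       |

Derivation:
Line 1: ['bright', 'fire', 'tired'] (min_width=17, slack=0)
Line 2: ['network', 'dog', 'be'] (min_width=14, slack=3)
Line 3: ['give', 'tower'] (min_width=10, slack=7)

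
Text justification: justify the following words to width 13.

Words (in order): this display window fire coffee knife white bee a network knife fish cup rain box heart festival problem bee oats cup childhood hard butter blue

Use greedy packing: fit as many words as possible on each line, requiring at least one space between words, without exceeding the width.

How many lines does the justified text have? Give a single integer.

Line 1: ['this', 'display'] (min_width=12, slack=1)
Line 2: ['window', 'fire'] (min_width=11, slack=2)
Line 3: ['coffee', 'knife'] (min_width=12, slack=1)
Line 4: ['white', 'bee', 'a'] (min_width=11, slack=2)
Line 5: ['network', 'knife'] (min_width=13, slack=0)
Line 6: ['fish', 'cup', 'rain'] (min_width=13, slack=0)
Line 7: ['box', 'heart'] (min_width=9, slack=4)
Line 8: ['festival'] (min_width=8, slack=5)
Line 9: ['problem', 'bee'] (min_width=11, slack=2)
Line 10: ['oats', 'cup'] (min_width=8, slack=5)
Line 11: ['childhood'] (min_width=9, slack=4)
Line 12: ['hard', 'butter'] (min_width=11, slack=2)
Line 13: ['blue'] (min_width=4, slack=9)
Total lines: 13

Answer: 13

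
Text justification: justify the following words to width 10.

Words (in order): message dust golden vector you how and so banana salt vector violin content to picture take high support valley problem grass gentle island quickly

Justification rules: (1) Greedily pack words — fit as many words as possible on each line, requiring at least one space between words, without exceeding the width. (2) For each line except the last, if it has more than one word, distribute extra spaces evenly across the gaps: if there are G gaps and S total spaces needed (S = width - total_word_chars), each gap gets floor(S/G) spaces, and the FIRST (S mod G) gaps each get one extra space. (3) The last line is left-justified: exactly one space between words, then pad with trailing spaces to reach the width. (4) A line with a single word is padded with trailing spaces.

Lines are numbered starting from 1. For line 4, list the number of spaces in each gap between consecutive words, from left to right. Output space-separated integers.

Answer: 1

Derivation:
Line 1: ['message'] (min_width=7, slack=3)
Line 2: ['dust'] (min_width=4, slack=6)
Line 3: ['golden'] (min_width=6, slack=4)
Line 4: ['vector', 'you'] (min_width=10, slack=0)
Line 5: ['how', 'and', 'so'] (min_width=10, slack=0)
Line 6: ['banana'] (min_width=6, slack=4)
Line 7: ['salt'] (min_width=4, slack=6)
Line 8: ['vector'] (min_width=6, slack=4)
Line 9: ['violin'] (min_width=6, slack=4)
Line 10: ['content', 'to'] (min_width=10, slack=0)
Line 11: ['picture'] (min_width=7, slack=3)
Line 12: ['take', 'high'] (min_width=9, slack=1)
Line 13: ['support'] (min_width=7, slack=3)
Line 14: ['valley'] (min_width=6, slack=4)
Line 15: ['problem'] (min_width=7, slack=3)
Line 16: ['grass'] (min_width=5, slack=5)
Line 17: ['gentle'] (min_width=6, slack=4)
Line 18: ['island'] (min_width=6, slack=4)
Line 19: ['quickly'] (min_width=7, slack=3)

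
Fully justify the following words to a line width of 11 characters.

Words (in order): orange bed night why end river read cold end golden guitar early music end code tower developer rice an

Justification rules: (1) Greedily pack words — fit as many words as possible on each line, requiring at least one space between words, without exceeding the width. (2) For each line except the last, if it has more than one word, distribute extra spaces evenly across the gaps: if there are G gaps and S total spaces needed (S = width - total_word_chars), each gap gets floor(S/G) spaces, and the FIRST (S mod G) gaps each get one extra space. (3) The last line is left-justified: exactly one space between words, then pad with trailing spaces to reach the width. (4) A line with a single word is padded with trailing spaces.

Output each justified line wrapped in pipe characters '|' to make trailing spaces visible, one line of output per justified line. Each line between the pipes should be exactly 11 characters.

Line 1: ['orange', 'bed'] (min_width=10, slack=1)
Line 2: ['night', 'why'] (min_width=9, slack=2)
Line 3: ['end', 'river'] (min_width=9, slack=2)
Line 4: ['read', 'cold'] (min_width=9, slack=2)
Line 5: ['end', 'golden'] (min_width=10, slack=1)
Line 6: ['guitar'] (min_width=6, slack=5)
Line 7: ['early', 'music'] (min_width=11, slack=0)
Line 8: ['end', 'code'] (min_width=8, slack=3)
Line 9: ['tower'] (min_width=5, slack=6)
Line 10: ['developer'] (min_width=9, slack=2)
Line 11: ['rice', 'an'] (min_width=7, slack=4)

Answer: |orange  bed|
|night   why|
|end   river|
|read   cold|
|end  golden|
|guitar     |
|early music|
|end    code|
|tower      |
|developer  |
|rice an    |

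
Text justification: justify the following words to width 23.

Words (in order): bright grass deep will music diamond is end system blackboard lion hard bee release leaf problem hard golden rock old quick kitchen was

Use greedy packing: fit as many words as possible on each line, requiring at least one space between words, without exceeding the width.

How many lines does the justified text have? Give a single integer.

Line 1: ['bright', 'grass', 'deep', 'will'] (min_width=22, slack=1)
Line 2: ['music', 'diamond', 'is', 'end'] (min_width=20, slack=3)
Line 3: ['system', 'blackboard', 'lion'] (min_width=22, slack=1)
Line 4: ['hard', 'bee', 'release', 'leaf'] (min_width=21, slack=2)
Line 5: ['problem', 'hard', 'golden'] (min_width=19, slack=4)
Line 6: ['rock', 'old', 'quick', 'kitchen'] (min_width=22, slack=1)
Line 7: ['was'] (min_width=3, slack=20)
Total lines: 7

Answer: 7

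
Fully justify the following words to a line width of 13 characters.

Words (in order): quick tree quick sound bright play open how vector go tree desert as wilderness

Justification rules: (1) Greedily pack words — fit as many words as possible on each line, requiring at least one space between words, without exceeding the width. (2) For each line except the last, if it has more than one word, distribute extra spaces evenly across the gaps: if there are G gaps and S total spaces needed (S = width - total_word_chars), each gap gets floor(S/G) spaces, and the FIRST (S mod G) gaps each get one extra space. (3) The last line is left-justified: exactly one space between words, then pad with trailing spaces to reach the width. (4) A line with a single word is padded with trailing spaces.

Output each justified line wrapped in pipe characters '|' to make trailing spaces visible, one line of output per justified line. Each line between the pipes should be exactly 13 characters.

Line 1: ['quick', 'tree'] (min_width=10, slack=3)
Line 2: ['quick', 'sound'] (min_width=11, slack=2)
Line 3: ['bright', 'play'] (min_width=11, slack=2)
Line 4: ['open', 'how'] (min_width=8, slack=5)
Line 5: ['vector', 'go'] (min_width=9, slack=4)
Line 6: ['tree', 'desert'] (min_width=11, slack=2)
Line 7: ['as', 'wilderness'] (min_width=13, slack=0)

Answer: |quick    tree|
|quick   sound|
|bright   play|
|open      how|
|vector     go|
|tree   desert|
|as wilderness|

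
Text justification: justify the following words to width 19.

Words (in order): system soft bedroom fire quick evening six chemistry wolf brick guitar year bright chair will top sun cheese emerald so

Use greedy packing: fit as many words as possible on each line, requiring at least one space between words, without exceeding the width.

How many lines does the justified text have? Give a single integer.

Line 1: ['system', 'soft', 'bedroom'] (min_width=19, slack=0)
Line 2: ['fire', 'quick', 'evening'] (min_width=18, slack=1)
Line 3: ['six', 'chemistry', 'wolf'] (min_width=18, slack=1)
Line 4: ['brick', 'guitar', 'year'] (min_width=17, slack=2)
Line 5: ['bright', 'chair', 'will'] (min_width=17, slack=2)
Line 6: ['top', 'sun', 'cheese'] (min_width=14, slack=5)
Line 7: ['emerald', 'so'] (min_width=10, slack=9)
Total lines: 7

Answer: 7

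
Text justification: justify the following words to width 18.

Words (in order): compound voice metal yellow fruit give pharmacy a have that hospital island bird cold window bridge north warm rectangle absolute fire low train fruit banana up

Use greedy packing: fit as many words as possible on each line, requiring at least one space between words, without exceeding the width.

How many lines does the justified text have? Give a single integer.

Answer: 10

Derivation:
Line 1: ['compound', 'voice'] (min_width=14, slack=4)
Line 2: ['metal', 'yellow', 'fruit'] (min_width=18, slack=0)
Line 3: ['give', 'pharmacy', 'a'] (min_width=15, slack=3)
Line 4: ['have', 'that', 'hospital'] (min_width=18, slack=0)
Line 5: ['island', 'bird', 'cold'] (min_width=16, slack=2)
Line 6: ['window', 'bridge'] (min_width=13, slack=5)
Line 7: ['north', 'warm'] (min_width=10, slack=8)
Line 8: ['rectangle', 'absolute'] (min_width=18, slack=0)
Line 9: ['fire', 'low', 'train'] (min_width=14, slack=4)
Line 10: ['fruit', 'banana', 'up'] (min_width=15, slack=3)
Total lines: 10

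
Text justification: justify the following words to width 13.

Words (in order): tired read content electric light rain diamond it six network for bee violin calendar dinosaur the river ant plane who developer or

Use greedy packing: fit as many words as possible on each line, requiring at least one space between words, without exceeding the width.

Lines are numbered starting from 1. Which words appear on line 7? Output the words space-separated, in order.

Answer: for bee

Derivation:
Line 1: ['tired', 'read'] (min_width=10, slack=3)
Line 2: ['content'] (min_width=7, slack=6)
Line 3: ['electric'] (min_width=8, slack=5)
Line 4: ['light', 'rain'] (min_width=10, slack=3)
Line 5: ['diamond', 'it'] (min_width=10, slack=3)
Line 6: ['six', 'network'] (min_width=11, slack=2)
Line 7: ['for', 'bee'] (min_width=7, slack=6)
Line 8: ['violin'] (min_width=6, slack=7)
Line 9: ['calendar'] (min_width=8, slack=5)
Line 10: ['dinosaur', 'the'] (min_width=12, slack=1)
Line 11: ['river', 'ant'] (min_width=9, slack=4)
Line 12: ['plane', 'who'] (min_width=9, slack=4)
Line 13: ['developer', 'or'] (min_width=12, slack=1)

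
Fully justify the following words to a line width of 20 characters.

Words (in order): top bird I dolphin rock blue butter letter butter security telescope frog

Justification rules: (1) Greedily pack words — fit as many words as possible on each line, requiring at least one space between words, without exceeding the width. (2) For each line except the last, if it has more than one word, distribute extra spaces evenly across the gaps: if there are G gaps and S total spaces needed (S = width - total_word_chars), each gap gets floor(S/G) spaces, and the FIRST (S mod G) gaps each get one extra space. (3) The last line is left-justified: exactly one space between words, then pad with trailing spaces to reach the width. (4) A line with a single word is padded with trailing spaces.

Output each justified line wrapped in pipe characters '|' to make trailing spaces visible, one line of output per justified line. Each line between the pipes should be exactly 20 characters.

Line 1: ['top', 'bird', 'I', 'dolphin'] (min_width=18, slack=2)
Line 2: ['rock', 'blue', 'butter'] (min_width=16, slack=4)
Line 3: ['letter', 'butter'] (min_width=13, slack=7)
Line 4: ['security', 'telescope'] (min_width=18, slack=2)
Line 5: ['frog'] (min_width=4, slack=16)

Answer: |top  bird  I dolphin|
|rock   blue   butter|
|letter        butter|
|security   telescope|
|frog                |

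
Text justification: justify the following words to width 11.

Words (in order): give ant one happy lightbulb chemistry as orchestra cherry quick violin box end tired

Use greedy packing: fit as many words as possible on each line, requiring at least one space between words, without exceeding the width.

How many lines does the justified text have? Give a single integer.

Answer: 10

Derivation:
Line 1: ['give', 'ant'] (min_width=8, slack=3)
Line 2: ['one', 'happy'] (min_width=9, slack=2)
Line 3: ['lightbulb'] (min_width=9, slack=2)
Line 4: ['chemistry'] (min_width=9, slack=2)
Line 5: ['as'] (min_width=2, slack=9)
Line 6: ['orchestra'] (min_width=9, slack=2)
Line 7: ['cherry'] (min_width=6, slack=5)
Line 8: ['quick'] (min_width=5, slack=6)
Line 9: ['violin', 'box'] (min_width=10, slack=1)
Line 10: ['end', 'tired'] (min_width=9, slack=2)
Total lines: 10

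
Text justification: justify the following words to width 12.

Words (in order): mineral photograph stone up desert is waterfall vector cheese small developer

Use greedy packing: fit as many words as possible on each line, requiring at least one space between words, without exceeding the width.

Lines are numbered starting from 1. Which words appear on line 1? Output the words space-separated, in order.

Line 1: ['mineral'] (min_width=7, slack=5)
Line 2: ['photograph'] (min_width=10, slack=2)
Line 3: ['stone', 'up'] (min_width=8, slack=4)
Line 4: ['desert', 'is'] (min_width=9, slack=3)
Line 5: ['waterfall'] (min_width=9, slack=3)
Line 6: ['vector'] (min_width=6, slack=6)
Line 7: ['cheese', 'small'] (min_width=12, slack=0)
Line 8: ['developer'] (min_width=9, slack=3)

Answer: mineral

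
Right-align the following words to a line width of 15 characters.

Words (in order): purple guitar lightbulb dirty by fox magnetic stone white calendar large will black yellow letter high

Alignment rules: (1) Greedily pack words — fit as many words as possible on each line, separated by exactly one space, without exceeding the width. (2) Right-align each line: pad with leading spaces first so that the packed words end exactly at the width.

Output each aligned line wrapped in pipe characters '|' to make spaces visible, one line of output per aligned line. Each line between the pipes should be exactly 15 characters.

Line 1: ['purple', 'guitar'] (min_width=13, slack=2)
Line 2: ['lightbulb', 'dirty'] (min_width=15, slack=0)
Line 3: ['by', 'fox', 'magnetic'] (min_width=15, slack=0)
Line 4: ['stone', 'white'] (min_width=11, slack=4)
Line 5: ['calendar', 'large'] (min_width=14, slack=1)
Line 6: ['will', 'black'] (min_width=10, slack=5)
Line 7: ['yellow', 'letter'] (min_width=13, slack=2)
Line 8: ['high'] (min_width=4, slack=11)

Answer: |  purple guitar|
|lightbulb dirty|
|by fox magnetic|
|    stone white|
| calendar large|
|     will black|
|  yellow letter|
|           high|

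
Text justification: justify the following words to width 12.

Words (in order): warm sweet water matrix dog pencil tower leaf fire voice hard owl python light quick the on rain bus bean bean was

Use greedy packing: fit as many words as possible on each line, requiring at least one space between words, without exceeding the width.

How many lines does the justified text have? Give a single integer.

Line 1: ['warm', 'sweet'] (min_width=10, slack=2)
Line 2: ['water', 'matrix'] (min_width=12, slack=0)
Line 3: ['dog', 'pencil'] (min_width=10, slack=2)
Line 4: ['tower', 'leaf'] (min_width=10, slack=2)
Line 5: ['fire', 'voice'] (min_width=10, slack=2)
Line 6: ['hard', 'owl'] (min_width=8, slack=4)
Line 7: ['python', 'light'] (min_width=12, slack=0)
Line 8: ['quick', 'the', 'on'] (min_width=12, slack=0)
Line 9: ['rain', 'bus'] (min_width=8, slack=4)
Line 10: ['bean', 'bean'] (min_width=9, slack=3)
Line 11: ['was'] (min_width=3, slack=9)
Total lines: 11

Answer: 11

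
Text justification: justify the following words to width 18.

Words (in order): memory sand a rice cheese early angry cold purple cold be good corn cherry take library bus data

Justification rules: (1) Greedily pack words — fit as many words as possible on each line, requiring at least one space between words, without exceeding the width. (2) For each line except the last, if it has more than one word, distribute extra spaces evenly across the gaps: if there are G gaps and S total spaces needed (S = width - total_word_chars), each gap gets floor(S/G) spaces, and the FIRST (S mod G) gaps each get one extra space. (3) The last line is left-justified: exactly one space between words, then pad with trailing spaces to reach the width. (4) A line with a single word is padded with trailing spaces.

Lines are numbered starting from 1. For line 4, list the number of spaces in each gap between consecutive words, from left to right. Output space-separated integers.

Line 1: ['memory', 'sand', 'a', 'rice'] (min_width=18, slack=0)
Line 2: ['cheese', 'early', 'angry'] (min_width=18, slack=0)
Line 3: ['cold', 'purple', 'cold'] (min_width=16, slack=2)
Line 4: ['be', 'good', 'corn'] (min_width=12, slack=6)
Line 5: ['cherry', 'take'] (min_width=11, slack=7)
Line 6: ['library', 'bus', 'data'] (min_width=16, slack=2)

Answer: 4 4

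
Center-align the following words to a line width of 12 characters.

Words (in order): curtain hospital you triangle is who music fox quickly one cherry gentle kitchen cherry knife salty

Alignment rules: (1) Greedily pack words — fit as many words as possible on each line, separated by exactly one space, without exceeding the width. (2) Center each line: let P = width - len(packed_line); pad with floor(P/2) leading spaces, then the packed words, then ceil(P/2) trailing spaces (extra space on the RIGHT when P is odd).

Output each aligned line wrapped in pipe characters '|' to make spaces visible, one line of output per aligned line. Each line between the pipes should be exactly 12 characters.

Line 1: ['curtain'] (min_width=7, slack=5)
Line 2: ['hospital', 'you'] (min_width=12, slack=0)
Line 3: ['triangle', 'is'] (min_width=11, slack=1)
Line 4: ['who', 'music'] (min_width=9, slack=3)
Line 5: ['fox', 'quickly'] (min_width=11, slack=1)
Line 6: ['one', 'cherry'] (min_width=10, slack=2)
Line 7: ['gentle'] (min_width=6, slack=6)
Line 8: ['kitchen'] (min_width=7, slack=5)
Line 9: ['cherry', 'knife'] (min_width=12, slack=0)
Line 10: ['salty'] (min_width=5, slack=7)

Answer: |  curtain   |
|hospital you|
|triangle is |
| who music  |
|fox quickly |
| one cherry |
|   gentle   |
|  kitchen   |
|cherry knife|
|   salty    |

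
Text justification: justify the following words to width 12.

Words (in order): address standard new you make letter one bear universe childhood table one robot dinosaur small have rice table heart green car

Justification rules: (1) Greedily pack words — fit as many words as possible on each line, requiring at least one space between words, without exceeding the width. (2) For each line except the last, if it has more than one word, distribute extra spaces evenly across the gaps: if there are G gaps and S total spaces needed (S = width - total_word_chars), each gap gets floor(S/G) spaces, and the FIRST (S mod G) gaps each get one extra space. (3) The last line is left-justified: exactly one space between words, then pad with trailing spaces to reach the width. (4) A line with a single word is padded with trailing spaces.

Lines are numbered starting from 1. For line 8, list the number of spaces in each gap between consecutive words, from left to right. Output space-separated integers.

Answer: 4

Derivation:
Line 1: ['address'] (min_width=7, slack=5)
Line 2: ['standard', 'new'] (min_width=12, slack=0)
Line 3: ['you', 'make'] (min_width=8, slack=4)
Line 4: ['letter', 'one'] (min_width=10, slack=2)
Line 5: ['bear'] (min_width=4, slack=8)
Line 6: ['universe'] (min_width=8, slack=4)
Line 7: ['childhood'] (min_width=9, slack=3)
Line 8: ['table', 'one'] (min_width=9, slack=3)
Line 9: ['robot'] (min_width=5, slack=7)
Line 10: ['dinosaur'] (min_width=8, slack=4)
Line 11: ['small', 'have'] (min_width=10, slack=2)
Line 12: ['rice', 'table'] (min_width=10, slack=2)
Line 13: ['heart', 'green'] (min_width=11, slack=1)
Line 14: ['car'] (min_width=3, slack=9)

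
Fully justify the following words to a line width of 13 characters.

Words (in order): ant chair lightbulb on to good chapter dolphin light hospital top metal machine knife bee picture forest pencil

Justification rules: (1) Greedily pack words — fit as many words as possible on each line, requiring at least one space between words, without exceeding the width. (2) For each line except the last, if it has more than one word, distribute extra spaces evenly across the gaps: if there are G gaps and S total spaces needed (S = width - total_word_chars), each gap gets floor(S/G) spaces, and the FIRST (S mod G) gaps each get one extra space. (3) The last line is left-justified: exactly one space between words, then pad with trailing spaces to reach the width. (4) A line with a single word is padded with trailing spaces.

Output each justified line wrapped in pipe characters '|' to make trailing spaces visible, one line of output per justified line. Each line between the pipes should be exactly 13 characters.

Answer: |ant     chair|
|lightbulb  on|
|to       good|
|chapter      |
|dolphin light|
|hospital  top|
|metal machine|
|knife     bee|
|picture      |
|forest pencil|

Derivation:
Line 1: ['ant', 'chair'] (min_width=9, slack=4)
Line 2: ['lightbulb', 'on'] (min_width=12, slack=1)
Line 3: ['to', 'good'] (min_width=7, slack=6)
Line 4: ['chapter'] (min_width=7, slack=6)
Line 5: ['dolphin', 'light'] (min_width=13, slack=0)
Line 6: ['hospital', 'top'] (min_width=12, slack=1)
Line 7: ['metal', 'machine'] (min_width=13, slack=0)
Line 8: ['knife', 'bee'] (min_width=9, slack=4)
Line 9: ['picture'] (min_width=7, slack=6)
Line 10: ['forest', 'pencil'] (min_width=13, slack=0)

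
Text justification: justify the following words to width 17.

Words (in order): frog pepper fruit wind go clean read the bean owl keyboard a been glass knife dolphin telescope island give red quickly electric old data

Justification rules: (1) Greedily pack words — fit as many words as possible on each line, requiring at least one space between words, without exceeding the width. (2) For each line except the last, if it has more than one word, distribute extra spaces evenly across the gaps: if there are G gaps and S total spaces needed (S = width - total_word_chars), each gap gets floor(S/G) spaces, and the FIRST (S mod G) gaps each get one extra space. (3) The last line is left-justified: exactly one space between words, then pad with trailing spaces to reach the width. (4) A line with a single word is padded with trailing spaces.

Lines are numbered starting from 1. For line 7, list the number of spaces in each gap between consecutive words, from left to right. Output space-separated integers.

Line 1: ['frog', 'pepper', 'fruit'] (min_width=17, slack=0)
Line 2: ['wind', 'go', 'clean'] (min_width=13, slack=4)
Line 3: ['read', 'the', 'bean', 'owl'] (min_width=17, slack=0)
Line 4: ['keyboard', 'a', 'been'] (min_width=15, slack=2)
Line 5: ['glass', 'knife'] (min_width=11, slack=6)
Line 6: ['dolphin', 'telescope'] (min_width=17, slack=0)
Line 7: ['island', 'give', 'red'] (min_width=15, slack=2)
Line 8: ['quickly', 'electric'] (min_width=16, slack=1)
Line 9: ['old', 'data'] (min_width=8, slack=9)

Answer: 2 2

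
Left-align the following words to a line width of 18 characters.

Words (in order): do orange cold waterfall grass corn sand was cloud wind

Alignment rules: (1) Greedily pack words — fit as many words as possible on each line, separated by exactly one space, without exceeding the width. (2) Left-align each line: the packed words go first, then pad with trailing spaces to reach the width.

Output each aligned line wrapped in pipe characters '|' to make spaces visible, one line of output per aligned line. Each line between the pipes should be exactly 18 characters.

Line 1: ['do', 'orange', 'cold'] (min_width=14, slack=4)
Line 2: ['waterfall', 'grass'] (min_width=15, slack=3)
Line 3: ['corn', 'sand', 'was'] (min_width=13, slack=5)
Line 4: ['cloud', 'wind'] (min_width=10, slack=8)

Answer: |do orange cold    |
|waterfall grass   |
|corn sand was     |
|cloud wind        |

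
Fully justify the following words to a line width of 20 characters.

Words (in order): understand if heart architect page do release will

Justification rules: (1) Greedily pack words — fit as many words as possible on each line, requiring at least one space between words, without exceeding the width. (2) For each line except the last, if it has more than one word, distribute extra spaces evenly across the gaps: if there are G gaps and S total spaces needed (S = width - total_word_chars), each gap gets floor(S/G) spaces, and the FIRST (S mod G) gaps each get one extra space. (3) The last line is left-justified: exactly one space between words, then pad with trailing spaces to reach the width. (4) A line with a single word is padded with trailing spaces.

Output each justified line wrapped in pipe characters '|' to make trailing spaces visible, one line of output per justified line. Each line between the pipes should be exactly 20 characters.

Answer: |understand  if heart|
|architect   page  do|
|release will        |

Derivation:
Line 1: ['understand', 'if', 'heart'] (min_width=19, slack=1)
Line 2: ['architect', 'page', 'do'] (min_width=17, slack=3)
Line 3: ['release', 'will'] (min_width=12, slack=8)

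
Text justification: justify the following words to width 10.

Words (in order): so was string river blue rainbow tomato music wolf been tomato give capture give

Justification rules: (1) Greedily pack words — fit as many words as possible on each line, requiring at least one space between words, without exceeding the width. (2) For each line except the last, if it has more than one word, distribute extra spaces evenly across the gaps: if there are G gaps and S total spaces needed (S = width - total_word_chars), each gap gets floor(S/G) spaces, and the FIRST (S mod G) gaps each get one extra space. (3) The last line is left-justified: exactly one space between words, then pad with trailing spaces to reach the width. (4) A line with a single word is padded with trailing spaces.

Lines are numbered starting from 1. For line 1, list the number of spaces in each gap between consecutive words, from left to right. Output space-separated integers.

Line 1: ['so', 'was'] (min_width=6, slack=4)
Line 2: ['string'] (min_width=6, slack=4)
Line 3: ['river', 'blue'] (min_width=10, slack=0)
Line 4: ['rainbow'] (min_width=7, slack=3)
Line 5: ['tomato'] (min_width=6, slack=4)
Line 6: ['music', 'wolf'] (min_width=10, slack=0)
Line 7: ['been'] (min_width=4, slack=6)
Line 8: ['tomato'] (min_width=6, slack=4)
Line 9: ['give'] (min_width=4, slack=6)
Line 10: ['capture'] (min_width=7, slack=3)
Line 11: ['give'] (min_width=4, slack=6)

Answer: 5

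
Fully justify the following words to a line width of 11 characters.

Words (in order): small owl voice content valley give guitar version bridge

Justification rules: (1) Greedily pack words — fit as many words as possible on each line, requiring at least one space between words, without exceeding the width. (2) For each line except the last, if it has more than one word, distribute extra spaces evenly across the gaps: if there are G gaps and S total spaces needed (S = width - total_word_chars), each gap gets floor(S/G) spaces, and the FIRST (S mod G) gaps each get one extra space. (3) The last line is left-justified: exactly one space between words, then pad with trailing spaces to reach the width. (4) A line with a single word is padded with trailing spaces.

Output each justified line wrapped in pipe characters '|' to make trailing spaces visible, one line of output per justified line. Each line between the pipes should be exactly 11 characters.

Answer: |small   owl|
|voice      |
|content    |
|valley give|
|guitar     |
|version    |
|bridge     |

Derivation:
Line 1: ['small', 'owl'] (min_width=9, slack=2)
Line 2: ['voice'] (min_width=5, slack=6)
Line 3: ['content'] (min_width=7, slack=4)
Line 4: ['valley', 'give'] (min_width=11, slack=0)
Line 5: ['guitar'] (min_width=6, slack=5)
Line 6: ['version'] (min_width=7, slack=4)
Line 7: ['bridge'] (min_width=6, slack=5)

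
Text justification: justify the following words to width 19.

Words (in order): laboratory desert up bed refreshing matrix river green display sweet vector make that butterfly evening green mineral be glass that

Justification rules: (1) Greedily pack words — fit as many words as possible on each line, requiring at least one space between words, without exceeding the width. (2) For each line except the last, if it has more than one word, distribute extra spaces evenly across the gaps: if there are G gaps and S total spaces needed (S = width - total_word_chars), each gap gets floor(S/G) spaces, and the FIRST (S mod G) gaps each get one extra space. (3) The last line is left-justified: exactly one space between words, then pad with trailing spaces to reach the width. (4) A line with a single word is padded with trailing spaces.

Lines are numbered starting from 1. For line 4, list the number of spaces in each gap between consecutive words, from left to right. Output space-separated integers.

Line 1: ['laboratory', 'desert'] (min_width=17, slack=2)
Line 2: ['up', 'bed', 'refreshing'] (min_width=17, slack=2)
Line 3: ['matrix', 'river', 'green'] (min_width=18, slack=1)
Line 4: ['display', 'sweet'] (min_width=13, slack=6)
Line 5: ['vector', 'make', 'that'] (min_width=16, slack=3)
Line 6: ['butterfly', 'evening'] (min_width=17, slack=2)
Line 7: ['green', 'mineral', 'be'] (min_width=16, slack=3)
Line 8: ['glass', 'that'] (min_width=10, slack=9)

Answer: 7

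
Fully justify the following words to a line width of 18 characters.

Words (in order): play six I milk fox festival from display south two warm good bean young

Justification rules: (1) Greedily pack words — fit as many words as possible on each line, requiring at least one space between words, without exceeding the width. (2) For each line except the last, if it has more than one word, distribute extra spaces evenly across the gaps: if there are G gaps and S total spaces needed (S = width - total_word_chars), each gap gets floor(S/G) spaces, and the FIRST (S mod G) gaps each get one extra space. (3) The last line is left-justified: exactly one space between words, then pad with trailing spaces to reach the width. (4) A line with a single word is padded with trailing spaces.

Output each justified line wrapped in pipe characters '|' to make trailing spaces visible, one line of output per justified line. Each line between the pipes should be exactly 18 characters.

Answer: |play  six  I  milk|
|fox  festival from|
|display  south two|
|warm   good   bean|
|young             |

Derivation:
Line 1: ['play', 'six', 'I', 'milk'] (min_width=15, slack=3)
Line 2: ['fox', 'festival', 'from'] (min_width=17, slack=1)
Line 3: ['display', 'south', 'two'] (min_width=17, slack=1)
Line 4: ['warm', 'good', 'bean'] (min_width=14, slack=4)
Line 5: ['young'] (min_width=5, slack=13)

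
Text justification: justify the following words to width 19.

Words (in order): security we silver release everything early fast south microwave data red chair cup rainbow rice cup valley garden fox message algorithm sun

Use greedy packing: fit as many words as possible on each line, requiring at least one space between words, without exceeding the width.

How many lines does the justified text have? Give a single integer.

Line 1: ['security', 'we', 'silver'] (min_width=18, slack=1)
Line 2: ['release', 'everything'] (min_width=18, slack=1)
Line 3: ['early', 'fast', 'south'] (min_width=16, slack=3)
Line 4: ['microwave', 'data', 'red'] (min_width=18, slack=1)
Line 5: ['chair', 'cup', 'rainbow'] (min_width=17, slack=2)
Line 6: ['rice', 'cup', 'valley'] (min_width=15, slack=4)
Line 7: ['garden', 'fox', 'message'] (min_width=18, slack=1)
Line 8: ['algorithm', 'sun'] (min_width=13, slack=6)
Total lines: 8

Answer: 8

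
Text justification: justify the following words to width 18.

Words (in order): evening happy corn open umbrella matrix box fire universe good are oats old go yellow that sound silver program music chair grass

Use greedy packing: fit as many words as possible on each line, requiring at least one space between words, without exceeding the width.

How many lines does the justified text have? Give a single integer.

Answer: 8

Derivation:
Line 1: ['evening', 'happy', 'corn'] (min_width=18, slack=0)
Line 2: ['open', 'umbrella'] (min_width=13, slack=5)
Line 3: ['matrix', 'box', 'fire'] (min_width=15, slack=3)
Line 4: ['universe', 'good', 'are'] (min_width=17, slack=1)
Line 5: ['oats', 'old', 'go', 'yellow'] (min_width=18, slack=0)
Line 6: ['that', 'sound', 'silver'] (min_width=17, slack=1)
Line 7: ['program', 'music'] (min_width=13, slack=5)
Line 8: ['chair', 'grass'] (min_width=11, slack=7)
Total lines: 8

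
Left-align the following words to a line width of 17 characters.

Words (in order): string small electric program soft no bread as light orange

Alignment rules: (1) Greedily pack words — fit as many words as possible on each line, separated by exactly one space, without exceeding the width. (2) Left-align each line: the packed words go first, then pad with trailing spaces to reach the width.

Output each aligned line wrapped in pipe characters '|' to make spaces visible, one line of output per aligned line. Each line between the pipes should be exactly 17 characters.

Line 1: ['string', 'small'] (min_width=12, slack=5)
Line 2: ['electric', 'program'] (min_width=16, slack=1)
Line 3: ['soft', 'no', 'bread', 'as'] (min_width=16, slack=1)
Line 4: ['light', 'orange'] (min_width=12, slack=5)

Answer: |string small     |
|electric program |
|soft no bread as |
|light orange     |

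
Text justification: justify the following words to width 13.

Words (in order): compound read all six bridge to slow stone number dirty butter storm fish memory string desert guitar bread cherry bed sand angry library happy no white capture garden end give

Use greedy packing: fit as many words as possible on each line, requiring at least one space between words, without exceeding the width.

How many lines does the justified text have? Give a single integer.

Answer: 16

Derivation:
Line 1: ['compound', 'read'] (min_width=13, slack=0)
Line 2: ['all', 'six'] (min_width=7, slack=6)
Line 3: ['bridge', 'to'] (min_width=9, slack=4)
Line 4: ['slow', 'stone'] (min_width=10, slack=3)
Line 5: ['number', 'dirty'] (min_width=12, slack=1)
Line 6: ['butter', 'storm'] (min_width=12, slack=1)
Line 7: ['fish', 'memory'] (min_width=11, slack=2)
Line 8: ['string', 'desert'] (min_width=13, slack=0)
Line 9: ['guitar', 'bread'] (min_width=12, slack=1)
Line 10: ['cherry', 'bed'] (min_width=10, slack=3)
Line 11: ['sand', 'angry'] (min_width=10, slack=3)
Line 12: ['library', 'happy'] (min_width=13, slack=0)
Line 13: ['no', 'white'] (min_width=8, slack=5)
Line 14: ['capture'] (min_width=7, slack=6)
Line 15: ['garden', 'end'] (min_width=10, slack=3)
Line 16: ['give'] (min_width=4, slack=9)
Total lines: 16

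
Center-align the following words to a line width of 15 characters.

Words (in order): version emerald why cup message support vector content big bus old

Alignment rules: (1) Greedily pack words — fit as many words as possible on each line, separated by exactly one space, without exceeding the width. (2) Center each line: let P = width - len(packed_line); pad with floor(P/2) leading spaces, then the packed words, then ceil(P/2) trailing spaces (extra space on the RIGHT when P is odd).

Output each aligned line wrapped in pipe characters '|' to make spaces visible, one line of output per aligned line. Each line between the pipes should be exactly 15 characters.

Line 1: ['version', 'emerald'] (min_width=15, slack=0)
Line 2: ['why', 'cup', 'message'] (min_width=15, slack=0)
Line 3: ['support', 'vector'] (min_width=14, slack=1)
Line 4: ['content', 'big', 'bus'] (min_width=15, slack=0)
Line 5: ['old'] (min_width=3, slack=12)

Answer: |version emerald|
|why cup message|
|support vector |
|content big bus|
|      old      |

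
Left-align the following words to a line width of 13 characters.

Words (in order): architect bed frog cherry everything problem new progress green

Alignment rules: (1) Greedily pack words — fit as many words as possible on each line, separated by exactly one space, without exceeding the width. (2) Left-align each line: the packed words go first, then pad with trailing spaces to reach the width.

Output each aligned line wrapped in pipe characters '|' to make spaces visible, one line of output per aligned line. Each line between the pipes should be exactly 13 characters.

Answer: |architect bed|
|frog cherry  |
|everything   |
|problem new  |
|progress     |
|green        |

Derivation:
Line 1: ['architect', 'bed'] (min_width=13, slack=0)
Line 2: ['frog', 'cherry'] (min_width=11, slack=2)
Line 3: ['everything'] (min_width=10, slack=3)
Line 4: ['problem', 'new'] (min_width=11, slack=2)
Line 5: ['progress'] (min_width=8, slack=5)
Line 6: ['green'] (min_width=5, slack=8)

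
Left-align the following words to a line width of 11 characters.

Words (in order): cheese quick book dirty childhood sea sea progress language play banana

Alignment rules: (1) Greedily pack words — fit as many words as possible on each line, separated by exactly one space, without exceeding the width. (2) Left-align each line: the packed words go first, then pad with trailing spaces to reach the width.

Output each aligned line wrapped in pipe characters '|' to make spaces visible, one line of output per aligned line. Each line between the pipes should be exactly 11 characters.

Line 1: ['cheese'] (min_width=6, slack=5)
Line 2: ['quick', 'book'] (min_width=10, slack=1)
Line 3: ['dirty'] (min_width=5, slack=6)
Line 4: ['childhood'] (min_width=9, slack=2)
Line 5: ['sea', 'sea'] (min_width=7, slack=4)
Line 6: ['progress'] (min_width=8, slack=3)
Line 7: ['language'] (min_width=8, slack=3)
Line 8: ['play', 'banana'] (min_width=11, slack=0)

Answer: |cheese     |
|quick book |
|dirty      |
|childhood  |
|sea sea    |
|progress   |
|language   |
|play banana|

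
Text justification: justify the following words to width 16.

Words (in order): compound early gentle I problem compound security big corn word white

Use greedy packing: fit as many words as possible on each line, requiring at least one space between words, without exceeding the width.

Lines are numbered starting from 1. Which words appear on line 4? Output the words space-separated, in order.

Answer: security big

Derivation:
Line 1: ['compound', 'early'] (min_width=14, slack=2)
Line 2: ['gentle', 'I', 'problem'] (min_width=16, slack=0)
Line 3: ['compound'] (min_width=8, slack=8)
Line 4: ['security', 'big'] (min_width=12, slack=4)
Line 5: ['corn', 'word', 'white'] (min_width=15, slack=1)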